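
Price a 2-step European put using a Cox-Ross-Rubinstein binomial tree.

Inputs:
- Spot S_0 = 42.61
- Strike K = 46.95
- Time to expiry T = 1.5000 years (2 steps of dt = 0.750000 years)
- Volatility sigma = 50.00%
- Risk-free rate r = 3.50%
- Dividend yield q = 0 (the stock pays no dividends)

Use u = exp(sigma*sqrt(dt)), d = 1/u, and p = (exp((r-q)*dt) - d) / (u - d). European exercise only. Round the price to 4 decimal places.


dt = T/N = 0.750000
u = exp(sigma*sqrt(dt)) = 1.541896; d = 1/u = 0.648552
p = (exp((r-q)*dt) - d) / (u - d) = 0.423180
Discount per step: exp(-r*dt) = 0.974092
Stock lattice S(k, i) with i counting down-moves:
  k=0: S(0,0) = 42.6100
  k=1: S(1,0) = 65.7002; S(1,1) = 27.6348
  k=2: S(2,0) = 101.3028; S(2,1) = 42.6100; S(2,2) = 17.9226
Terminal payoffs V(N, i) = max(K - S_T, 0):
  V(2,0) = 0.000000; V(2,1) = 4.340000; V(2,2) = 29.027381
Backward induction: V(k, i) = exp(-r*dt) * [p * V(k+1, i) + (1-p) * V(k+1, i+1)].
  V(1,0) = exp(-r*dt) * [p*0.000000 + (1-p)*4.340000] = 2.438539
  V(1,1) = exp(-r*dt) * [p*4.340000 + (1-p)*29.027381] = 18.098786
  V(0,0) = exp(-r*dt) * [p*2.438539 + (1-p)*18.098786] = 11.174466

Answer: Price = V(0,0) = 11.1745


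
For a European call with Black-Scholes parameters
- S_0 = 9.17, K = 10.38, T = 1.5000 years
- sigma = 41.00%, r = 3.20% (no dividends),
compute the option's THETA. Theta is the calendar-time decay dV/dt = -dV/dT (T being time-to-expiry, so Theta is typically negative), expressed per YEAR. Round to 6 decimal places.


d1 = 0.0998344480; d2 = -0.4023109493
phi(d1) = 0.3969591137; exp(-qT) = 1.0000000000; exp(-rT) = 0.9531337871
Theta = -S*exp(-qT)*phi(d1)*sigma/(2*sqrt(T)) - r*K*exp(-rT)*N(d2) + q*S*exp(-qT)*N(d1)
N(d1) = 0.5397621204; N(d2) = 0.3437275987; sqrt(T) = 1.2247448714
Term 1 = -9.1700 * 1.0000000000 * 0.3969591137 * 0.4100 / (2 * 1.2247448714) = -0.6092890097
Term 2 = -0.0320 * 10.3800 * 0.9531337871 * 0.3437275987 = -0.1088217237
Term 3 = 0 (no dividend yield, q = 0)
Theta = -0.6092890097 + (-0.1088217237) + (0.0000000000) = -0.718111

Answer: Theta = -0.718111


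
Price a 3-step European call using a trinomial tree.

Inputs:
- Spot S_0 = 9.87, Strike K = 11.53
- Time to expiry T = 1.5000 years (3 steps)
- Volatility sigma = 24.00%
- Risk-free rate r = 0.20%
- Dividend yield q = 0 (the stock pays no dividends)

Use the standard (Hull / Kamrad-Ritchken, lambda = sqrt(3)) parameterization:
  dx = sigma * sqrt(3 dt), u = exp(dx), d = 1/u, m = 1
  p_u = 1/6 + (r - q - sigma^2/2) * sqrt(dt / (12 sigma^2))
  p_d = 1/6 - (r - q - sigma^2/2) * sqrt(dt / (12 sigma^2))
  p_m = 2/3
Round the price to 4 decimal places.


dt = T/N = 0.500000; dx = sigma*sqrt(3*dt) = 0.293939
u = exp(dx) = 1.341702; d = 1/u = 0.745322
p_u = 0.143873, p_m = 0.666667, p_d = 0.189461
Discount per step: exp(-r*dt) = 0.999000
Stock lattice S(k, j) with j the centered position index:
  k=0: S(0,+0) = 9.8700
  k=1: S(1,-1) = 7.3563; S(1,+0) = 9.8700; S(1,+1) = 13.2426
  k=2: S(2,-2) = 5.4828; S(2,-1) = 7.3563; S(2,+0) = 9.8700; S(2,+1) = 13.2426; S(2,+2) = 17.7676
  k=3: S(3,-3) = 4.0865; S(3,-2) = 5.4828; S(3,-1) = 7.3563; S(3,+0) = 9.8700; S(3,+1) = 13.2426; S(3,+2) = 17.7676; S(3,+3) = 23.8388
Terminal payoffs V(N, j) = max(S_T - K, 0):
  V(3,-3) = 0.000000; V(3,-2) = 0.000000; V(3,-1) = 0.000000; V(3,+0) = 0.000000; V(3,+1) = 1.712596; V(3,+2) = 6.237615; V(3,+3) = 12.308839
Backward induction: V(k, j) = exp(-r*dt) * [p_u * V(k+1, j+1) + p_m * V(k+1, j) + p_d * V(k+1, j-1)]
  V(2,-2) = exp(-r*dt) * [p_u*0.000000 + p_m*0.000000 + p_d*0.000000] = 0.000000
  V(2,-1) = exp(-r*dt) * [p_u*0.000000 + p_m*0.000000 + p_d*0.000000] = 0.000000
  V(2,+0) = exp(-r*dt) * [p_u*1.712596 + p_m*0.000000 + p_d*0.000000] = 0.246150
  V(2,+1) = exp(-r*dt) * [p_u*6.237615 + p_m*1.712596 + p_d*0.000000] = 2.037116
  V(2,+2) = exp(-r*dt) * [p_u*12.308839 + p_m*6.237615 + p_d*1.712596] = 6.247536
  V(1,-1) = exp(-r*dt) * [p_u*0.246150 + p_m*0.000000 + p_d*0.000000] = 0.035379
  V(1,+0) = exp(-r*dt) * [p_u*2.037116 + p_m*0.246150 + p_d*0.000000] = 0.456728
  V(1,+1) = exp(-r*dt) * [p_u*6.247536 + p_m*2.037116 + p_d*0.246150] = 2.301261
  V(0,+0) = exp(-r*dt) * [p_u*2.301261 + p_m*0.456728 + p_d*0.035379] = 0.641635

Answer: Price = V(0,0) = 0.6416


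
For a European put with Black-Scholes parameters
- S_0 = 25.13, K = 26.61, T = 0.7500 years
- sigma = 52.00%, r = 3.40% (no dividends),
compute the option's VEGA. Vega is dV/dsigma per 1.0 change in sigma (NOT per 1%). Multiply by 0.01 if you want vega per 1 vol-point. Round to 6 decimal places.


d1 = 0.1547193612; d2 = -0.2956138488
phi(d1) = 0.3941957863; exp(-qT) = 1.0000000000; exp(-rT) = 0.9748223790
Vega = S * exp(-qT) * phi(d1) * sqrt(T) = 25.1300 * 1.0000000000 * 0.3941957863 * 0.8660254038 = 8.578969

Answer: Vega = 8.578969


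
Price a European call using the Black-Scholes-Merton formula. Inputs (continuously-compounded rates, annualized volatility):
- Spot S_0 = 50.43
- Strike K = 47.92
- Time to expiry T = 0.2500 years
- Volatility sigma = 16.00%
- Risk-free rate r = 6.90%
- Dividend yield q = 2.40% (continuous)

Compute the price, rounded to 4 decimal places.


d1 = (ln(S/K) + (r - q + 0.5*sigma^2) * T) / (sigma * sqrt(T)) = 0.81879103
d2 = d1 - sigma * sqrt(T) = 0.73879103
exp(-rT) = 0.98289793; exp(-qT) = 0.99401796
C = S_0 * exp(-qT) * N(d1) - K * exp(-rT) * N(d2)
N(d1) = 0.79354717; N(d2) = 0.76998305
C = 50.4300 * 0.99401796 * 0.79354717 - 47.9200 * 0.98289793 * 0.76998305 = 3.5126

Answer: Price = 3.5126


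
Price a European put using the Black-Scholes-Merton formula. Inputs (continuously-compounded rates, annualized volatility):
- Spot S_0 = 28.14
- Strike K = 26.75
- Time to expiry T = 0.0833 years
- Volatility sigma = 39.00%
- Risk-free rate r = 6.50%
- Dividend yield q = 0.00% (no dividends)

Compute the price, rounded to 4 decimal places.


d1 = (ln(S/K) + (r - q + 0.5*sigma^2) * T) / (sigma * sqrt(T)) = 0.55442972
d2 = d1 - sigma * sqrt(T) = 0.44186893
exp(-rT) = 0.99460013; exp(-qT) = 1.00000000
P = K * exp(-rT) * N(-d2) - S_0 * exp(-qT) * N(-d1)
N(-d1) = 0.28964240; N(-d2) = 0.32929203
P = 26.7500 * 0.99460013 * 0.32929203 - 28.1400 * 1.00000000 * 0.28964240 = 0.6105

Answer: Price = 0.6105


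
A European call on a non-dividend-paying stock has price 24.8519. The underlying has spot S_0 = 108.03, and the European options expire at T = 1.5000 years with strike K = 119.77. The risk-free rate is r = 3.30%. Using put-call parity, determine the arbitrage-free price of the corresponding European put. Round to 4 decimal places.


Answer: Put price = 30.8076

Derivation:
Put-call parity: C - P = S_0 * exp(-qT) - K * exp(-rT).
S_0 * exp(-qT) = 108.0300 * 1.00000000 = 108.03000000
K * exp(-rT) = 119.7700 * 0.95170516 = 113.98572679
P = C - S*exp(-qT) + K*exp(-rT)
P = 24.8519 - 108.03000000 + 113.98572679 = 30.8076


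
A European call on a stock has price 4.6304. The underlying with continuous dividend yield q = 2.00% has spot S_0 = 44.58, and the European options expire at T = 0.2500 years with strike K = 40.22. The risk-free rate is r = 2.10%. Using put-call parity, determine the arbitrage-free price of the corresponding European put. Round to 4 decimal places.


Answer: Put price = 0.2821

Derivation:
Put-call parity: C - P = S_0 * exp(-qT) - K * exp(-rT).
S_0 * exp(-qT) = 44.5800 * 0.99501248 = 44.35765632
K * exp(-rT) = 40.2200 * 0.99476376 = 40.00939831
P = C - S*exp(-qT) + K*exp(-rT)
P = 4.6304 - 44.35765632 + 40.00939831 = 0.2821


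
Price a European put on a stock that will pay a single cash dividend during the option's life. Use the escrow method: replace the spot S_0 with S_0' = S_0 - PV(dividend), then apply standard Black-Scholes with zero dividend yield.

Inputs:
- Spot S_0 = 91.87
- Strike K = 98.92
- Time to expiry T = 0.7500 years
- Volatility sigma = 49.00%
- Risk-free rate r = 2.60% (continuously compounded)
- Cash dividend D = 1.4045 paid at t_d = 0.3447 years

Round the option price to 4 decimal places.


Answer: Price = 19.2264

Derivation:
PV(D) = D * exp(-r * t_d) = 1.4045 * 0.99107784 = 1.39196883
S_0' = S_0 - PV(D) = 91.8700 - 1.39196883 = 90.47803117
d1 = (ln(S_0'/K) + (r + sigma^2/2)*T) / (sigma*sqrt(T)) = 0.04791566
d2 = d1 - sigma*sqrt(T) = -0.37643678
exp(-rT) = 0.98068890
N(-d1) = 0.48089173; N(-d2) = 0.64670390
P = K * exp(-rT) * N(-d2) - S_0' * N(-d1) = 98.9200 * 0.98068890 * 0.64670390 - 90.47803117 * 0.48089173 = 19.2264


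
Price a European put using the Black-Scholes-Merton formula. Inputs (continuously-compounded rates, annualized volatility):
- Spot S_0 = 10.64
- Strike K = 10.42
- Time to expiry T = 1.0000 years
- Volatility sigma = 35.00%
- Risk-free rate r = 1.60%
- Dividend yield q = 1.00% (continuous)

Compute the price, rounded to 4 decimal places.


d1 = (ln(S/K) + (r - q + 0.5*sigma^2) * T) / (sigma * sqrt(T)) = 0.25183842
d2 = d1 - sigma * sqrt(T) = -0.09816158
exp(-rT) = 0.98412732; exp(-qT) = 0.99004983
P = K * exp(-rT) * N(-d2) - S_0 * exp(-qT) * N(-d1)
N(-d1) = 0.40058298; N(-d2) = 0.53909800
P = 10.4200 * 0.98412732 * 0.53909800 - 10.6400 * 0.99004983 * 0.40058298 = 1.3084

Answer: Price = 1.3084


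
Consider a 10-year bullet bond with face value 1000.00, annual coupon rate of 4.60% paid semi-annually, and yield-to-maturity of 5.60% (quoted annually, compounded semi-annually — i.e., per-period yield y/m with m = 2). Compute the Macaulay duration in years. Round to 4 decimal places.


Answer: Macaulay duration = 8.0361 years

Derivation:
Coupon per period c = face * coupon_rate / m = 23.000000
Periods per year m = 2; per-period yield y/m = 0.028000
Number of cashflows N = 20
Cashflows (t years, CF_t, discount factor 1/(1+y/m)^(m*t), PV):
  t = 0.5000: CF_t = 23.000000, DF = 0.972763, PV = 22.373541
  t = 1.0000: CF_t = 23.000000, DF = 0.946267, PV = 21.764145
  t = 1.5000: CF_t = 23.000000, DF = 0.920493, PV = 21.171347
  t = 2.0000: CF_t = 23.000000, DF = 0.895422, PV = 20.594696
  t = 2.5000: CF_t = 23.000000, DF = 0.871033, PV = 20.033751
  t = 3.0000: CF_t = 23.000000, DF = 0.847308, PV = 19.488084
  t = 3.5000: CF_t = 23.000000, DF = 0.824230, PV = 18.957280
  t = 4.0000: CF_t = 23.000000, DF = 0.801780, PV = 18.440934
  t = 4.5000: CF_t = 23.000000, DF = 0.779941, PV = 17.938652
  t = 5.0000: CF_t = 23.000000, DF = 0.758698, PV = 17.450051
  t = 5.5000: CF_t = 23.000000, DF = 0.738033, PV = 16.974757
  t = 6.0000: CF_t = 23.000000, DF = 0.717931, PV = 16.512410
  t = 6.5000: CF_t = 23.000000, DF = 0.698376, PV = 16.062656
  t = 7.0000: CF_t = 23.000000, DF = 0.679354, PV = 15.625151
  t = 7.5000: CF_t = 23.000000, DF = 0.660851, PV = 15.199564
  t = 8.0000: CF_t = 23.000000, DF = 0.642851, PV = 14.785568
  t = 8.5000: CF_t = 23.000000, DF = 0.625341, PV = 14.382848
  t = 9.0000: CF_t = 23.000000, DF = 0.608309, PV = 13.991097
  t = 9.5000: CF_t = 23.000000, DF = 0.591740, PV = 13.610017
  t = 10.0000: CF_t = 1023.000000, DF = 0.575622, PV = 588.861744
Price P = sum_t PV_t = 924.218291
Macaulay numerator sum_t t * PV_t:
  t * PV_t at t = 0.5000: 11.186770
  t * PV_t at t = 1.0000: 21.764145
  t * PV_t at t = 1.5000: 31.757021
  t * PV_t at t = 2.0000: 41.189391
  t * PV_t at t = 2.5000: 50.084376
  t * PV_t at t = 3.0000: 58.464253
  t * PV_t at t = 3.5000: 66.350481
  t * PV_t at t = 4.0000: 73.763737
  t * PV_t at t = 4.5000: 80.723934
  t * PV_t at t = 5.0000: 87.250253
  t * PV_t at t = 5.5000: 93.361165
  t * PV_t at t = 6.0000: 99.074459
  t * PV_t at t = 6.5000: 104.407261
  t * PV_t at t = 7.0000: 109.376059
  t * PV_t at t = 7.5000: 113.996726
  t * PV_t at t = 8.0000: 118.284541
  t * PV_t at t = 8.5000: 122.254207
  t * PV_t at t = 9.0000: 125.919874
  t * PV_t at t = 9.5000: 129.295158
  t * PV_t at t = 10.0000: 5888.617436
Macaulay duration D = (sum_t t * PV_t) / P = 7427.121248 / 924.218291 = 8.036112


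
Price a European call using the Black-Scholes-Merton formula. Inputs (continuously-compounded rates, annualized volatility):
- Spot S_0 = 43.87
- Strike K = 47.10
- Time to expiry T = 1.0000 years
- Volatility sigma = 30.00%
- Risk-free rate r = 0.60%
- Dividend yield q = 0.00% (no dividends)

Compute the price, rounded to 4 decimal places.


Answer: Price = 4.0581

Derivation:
d1 = (ln(S/K) + (r - q + 0.5*sigma^2) * T) / (sigma * sqrt(T)) = -0.06680762
d2 = d1 - sigma * sqrt(T) = -0.36680762
exp(-rT) = 0.99401796; exp(-qT) = 1.00000000
C = S_0 * exp(-qT) * N(d1) - K * exp(-rT) * N(d2)
N(d1) = 0.47336743; N(d2) = 0.35688126
C = 43.8700 * 1.00000000 * 0.47336743 - 47.1000 * 0.99401796 * 0.35688126 = 4.0581


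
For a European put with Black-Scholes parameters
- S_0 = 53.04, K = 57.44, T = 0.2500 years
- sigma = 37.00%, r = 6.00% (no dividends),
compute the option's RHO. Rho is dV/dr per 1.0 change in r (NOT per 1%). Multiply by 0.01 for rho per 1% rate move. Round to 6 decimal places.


Answer: Rho = -9.489671

Derivation:
d1 = -0.2572004263; d2 = -0.4422004263
phi(d1) = 0.3859626936; exp(-qT) = 1.0000000000; exp(-rT) = 0.9851119396
N(-d2) = 0.6708279112
Rho = -K*T*exp(-rT)*N(-d2) = -57.4400 * 0.2500 * 0.9851119396 * 0.6708279112 = -9.489671


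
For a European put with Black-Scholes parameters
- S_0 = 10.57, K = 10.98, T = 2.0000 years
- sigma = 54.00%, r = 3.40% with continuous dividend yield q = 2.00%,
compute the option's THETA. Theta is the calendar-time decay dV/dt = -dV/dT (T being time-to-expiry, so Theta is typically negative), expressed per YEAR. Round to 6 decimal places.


d1 = 0.3686702386; d2 = -0.3950050851
phi(d1) = 0.3727313330; exp(-qT) = 0.9607894392; exp(-rT) = 0.9342604736
Theta = -S*exp(-qT)*phi(d1)*sigma/(2*sqrt(T)) + r*K*exp(-rT)*N(-d2) - q*S*exp(-qT)*N(-d1)
N(-d1) = 0.3561867673; N(-d2) = 0.6535804324; sqrt(T) = 1.4142135624
Term 1 = -10.5700 * 0.9607894392 * 0.3727313330 * 0.5400 / (2 * 1.4142135624) = -0.7226830634
Term 2 = 0.0340 * 10.9800 * 0.9342604736 * 0.6535804324 = 0.2279545545
Term 3 = -0.0200 * 10.5700 * 0.9607894392 * 0.3561867673 = -0.0723454104
Theta = -0.7226830634 + (0.2279545545) + (-0.0723454104) = -0.567074

Answer: Theta = -0.567074


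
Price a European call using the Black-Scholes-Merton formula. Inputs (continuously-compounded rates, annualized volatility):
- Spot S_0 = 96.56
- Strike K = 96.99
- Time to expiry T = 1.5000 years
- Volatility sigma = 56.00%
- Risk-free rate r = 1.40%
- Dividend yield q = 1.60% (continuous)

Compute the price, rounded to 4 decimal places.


Answer: Price = 25.0410

Derivation:
d1 = (ln(S/K) + (r - q + 0.5*sigma^2) * T) / (sigma * sqrt(T)) = 0.33207601
d2 = d1 - sigma * sqrt(T) = -0.35378112
exp(-rT) = 0.97921896; exp(-qT) = 0.97628571
C = S_0 * exp(-qT) * N(d1) - K * exp(-rT) * N(d2)
N(d1) = 0.63008407; N(d2) = 0.36175146
C = 96.5600 * 0.97628571 * 0.63008407 - 96.9900 * 0.97921896 * 0.36175146 = 25.0410


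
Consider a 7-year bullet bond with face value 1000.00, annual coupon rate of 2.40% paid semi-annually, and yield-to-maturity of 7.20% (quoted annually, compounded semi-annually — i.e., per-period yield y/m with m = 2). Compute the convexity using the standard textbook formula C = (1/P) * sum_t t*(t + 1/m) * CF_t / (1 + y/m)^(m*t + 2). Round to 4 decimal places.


Coupon per period c = face * coupon_rate / m = 12.000000
Periods per year m = 2; per-period yield y/m = 0.036000
Number of cashflows N = 14
Cashflows (t years, CF_t, discount factor 1/(1+y/m)^(m*t), PV):
  t = 0.5000: CF_t = 12.000000, DF = 0.965251, PV = 11.583012
  t = 1.0000: CF_t = 12.000000, DF = 0.931709, PV = 11.180513
  t = 1.5000: CF_t = 12.000000, DF = 0.899333, PV = 10.792001
  t = 2.0000: CF_t = 12.000000, DF = 0.868082, PV = 10.416989
  t = 2.5000: CF_t = 12.000000, DF = 0.837917, PV = 10.055009
  t = 3.0000: CF_t = 12.000000, DF = 0.808801, PV = 9.705607
  t = 3.5000: CF_t = 12.000000, DF = 0.780696, PV = 9.368347
  t = 4.0000: CF_t = 12.000000, DF = 0.753567, PV = 9.042806
  t = 4.5000: CF_t = 12.000000, DF = 0.727381, PV = 8.728577
  t = 5.0000: CF_t = 12.000000, DF = 0.702106, PV = 8.425267
  t = 5.5000: CF_t = 12.000000, DF = 0.677708, PV = 8.132497
  t = 6.0000: CF_t = 12.000000, DF = 0.654158, PV = 7.849901
  t = 6.5000: CF_t = 12.000000, DF = 0.631427, PV = 7.577125
  t = 7.0000: CF_t = 1012.000000, DF = 0.609486, PV = 616.799392
Price P = sum_t PV_t = 739.657043
Convexity numerator sum_t t*(t + 1/m) * CF_t / (1+y/m)^(m*t + 2):
  t = 0.5000: term = 5.396001
  t = 1.0000: term = 15.625484
  t = 1.5000: term = 30.165027
  t = 2.0000: term = 48.528036
  t = 2.5000: term = 70.262601
  t = 3.0000: term = 94.949461
  t = 3.5000: term = 122.200078
  t = 4.0000: term = 151.654813
  t = 4.5000: term = 182.981193
  t = 5.0000: term = 215.872278
  t = 5.5000: term = 250.045110
  t = 6.0000: term = 285.239244
  t = 6.5000: term = 321.215365
  t = 7.0000: term = 30170.584878
Convexity = (1/P) * sum = 31964.719570 / 739.657043 = 43.215595

Answer: Convexity = 43.2156


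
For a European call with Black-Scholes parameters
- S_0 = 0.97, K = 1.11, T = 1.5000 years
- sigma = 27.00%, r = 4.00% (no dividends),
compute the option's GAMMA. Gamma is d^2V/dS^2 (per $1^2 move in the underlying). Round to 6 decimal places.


d1 = -0.0609173668; d2 = -0.3915984821
phi(d1) = 0.3982027441; exp(-qT) = 1.0000000000; exp(-rT) = 0.9417645336
Gamma = exp(-qT) * phi(d1) / (S * sigma * sqrt(T)) = 1.0000000000 * 0.3982027441 / (0.9700 * 0.2700 * 1.2247448714) = 1.241433

Answer: Gamma = 1.241433


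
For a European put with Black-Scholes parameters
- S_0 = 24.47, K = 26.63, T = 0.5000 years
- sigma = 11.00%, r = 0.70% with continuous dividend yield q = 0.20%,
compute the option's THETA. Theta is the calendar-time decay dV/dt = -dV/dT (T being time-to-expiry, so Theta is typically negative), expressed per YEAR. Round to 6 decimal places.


d1 = -1.0165048550; d2 = -1.0942866010
phi(d1) = 0.2379773939; exp(-qT) = 0.9990004998; exp(-rT) = 0.9965061179
Theta = -S*exp(-qT)*phi(d1)*sigma/(2*sqrt(T)) + r*K*exp(-rT)*N(-d2) - q*S*exp(-qT)*N(-d1)
N(-d1) = 0.8453054816; N(-d2) = 0.8630853500; sqrt(T) = 0.7071067812
Term 1 = -24.4700 * 0.9990004998 * 0.2379773939 * 0.1100 / (2 * 0.7071067812) = -0.4524942516
Term 2 = 0.0070 * 26.6300 * 0.9965061179 * 0.8630853500 = 0.1603256173
Term 3 = -0.0020 * 24.4700 * 0.9990004998 * 0.8453054816 = -0.0413279017
Theta = -0.4524942516 + (0.1603256173) + (-0.0413279017) = -0.333497

Answer: Theta = -0.333497


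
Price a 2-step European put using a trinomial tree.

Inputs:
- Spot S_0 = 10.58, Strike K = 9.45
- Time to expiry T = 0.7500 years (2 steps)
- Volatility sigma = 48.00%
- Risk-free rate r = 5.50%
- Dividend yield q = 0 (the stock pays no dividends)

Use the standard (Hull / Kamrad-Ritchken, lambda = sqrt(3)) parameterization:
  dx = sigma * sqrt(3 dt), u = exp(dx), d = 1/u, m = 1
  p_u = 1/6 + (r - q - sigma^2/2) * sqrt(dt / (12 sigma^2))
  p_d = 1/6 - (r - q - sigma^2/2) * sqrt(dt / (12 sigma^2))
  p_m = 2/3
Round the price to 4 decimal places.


dt = T/N = 0.375000; dx = sigma*sqrt(3*dt) = 0.509117
u = exp(dx) = 1.663821; d = 1/u = 0.601026
p_u = 0.144496, p_m = 0.666667, p_d = 0.188837
Discount per step: exp(-r*dt) = 0.979586
Stock lattice S(k, j) with j the centered position index:
  k=0: S(0,+0) = 10.5800
  k=1: S(1,-1) = 6.3589; S(1,+0) = 10.5800; S(1,+1) = 17.6032
  k=2: S(2,-2) = 3.8218; S(2,-1) = 6.3589; S(2,+0) = 10.5800; S(2,+1) = 17.6032; S(2,+2) = 29.2886
Terminal payoffs V(N, j) = max(K - S_T, 0):
  V(2,-2) = 5.628161; V(2,-1) = 3.091144; V(2,+0) = 0.000000; V(2,+1) = 0.000000; V(2,+2) = 0.000000
Backward induction: V(k, j) = exp(-r*dt) * [p_u * V(k+1, j+1) + p_m * V(k+1, j) + p_d * V(k+1, j-1)]
  V(1,-1) = exp(-r*dt) * [p_u*0.000000 + p_m*3.091144 + p_d*5.628161] = 3.059806
  V(1,+0) = exp(-r*dt) * [p_u*0.000000 + p_m*0.000000 + p_d*3.091144] = 0.571808
  V(1,+1) = exp(-r*dt) * [p_u*0.000000 + p_m*0.000000 + p_d*0.000000] = 0.000000
  V(0,+0) = exp(-r*dt) * [p_u*0.000000 + p_m*0.571808 + p_d*3.059806] = 0.939434

Answer: Price = V(0,0) = 0.9394


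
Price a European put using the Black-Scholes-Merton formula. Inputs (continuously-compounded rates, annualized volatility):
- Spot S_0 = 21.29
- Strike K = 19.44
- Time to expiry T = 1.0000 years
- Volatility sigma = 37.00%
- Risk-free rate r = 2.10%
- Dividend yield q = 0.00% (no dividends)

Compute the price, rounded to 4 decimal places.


d1 = (ln(S/K) + (r - q + 0.5*sigma^2) * T) / (sigma * sqrt(T)) = 0.48744508
d2 = d1 - sigma * sqrt(T) = 0.11744508
exp(-rT) = 0.97921896; exp(-qT) = 1.00000000
P = K * exp(-rT) * N(-d2) - S_0 * exp(-qT) * N(-d1)
N(-d1) = 0.31297148; N(-d2) = 0.45325368
P = 19.4400 * 0.97921896 * 0.45325368 - 21.2900 * 1.00000000 * 0.31297148 = 1.9650

Answer: Price = 1.9650


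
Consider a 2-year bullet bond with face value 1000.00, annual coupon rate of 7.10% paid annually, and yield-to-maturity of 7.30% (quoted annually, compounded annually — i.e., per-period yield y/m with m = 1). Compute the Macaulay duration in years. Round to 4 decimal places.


Answer: Macaulay duration = 1.9336 years

Derivation:
Coupon per period c = face * coupon_rate / m = 71.000000
Periods per year m = 1; per-period yield y/m = 0.073000
Number of cashflows N = 2
Cashflows (t years, CF_t, discount factor 1/(1+y/m)^(m*t), PV):
  t = 1.0000: CF_t = 71.000000, DF = 0.931966, PV = 66.169618
  t = 2.0000: CF_t = 1071.000000, DF = 0.868561, PV = 930.229326
Price P = sum_t PV_t = 996.398944
Macaulay numerator sum_t t * PV_t:
  t * PV_t at t = 1.0000: 66.169618
  t * PV_t at t = 2.0000: 1860.458653
Macaulay duration D = (sum_t t * PV_t) / P = 1926.628270 / 996.398944 = 1.933591


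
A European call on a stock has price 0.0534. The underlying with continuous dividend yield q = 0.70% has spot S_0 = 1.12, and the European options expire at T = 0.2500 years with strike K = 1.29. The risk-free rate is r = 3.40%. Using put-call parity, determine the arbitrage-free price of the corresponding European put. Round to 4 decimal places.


Put-call parity: C - P = S_0 * exp(-qT) - K * exp(-rT).
S_0 * exp(-qT) = 1.1200 * 0.99825153 = 1.11804171
K * exp(-rT) = 1.2900 * 0.99153602 = 1.27908147
P = C - S*exp(-qT) + K*exp(-rT)
P = 0.0534 - 1.11804171 + 1.27908147 = 0.2144

Answer: Put price = 0.2144


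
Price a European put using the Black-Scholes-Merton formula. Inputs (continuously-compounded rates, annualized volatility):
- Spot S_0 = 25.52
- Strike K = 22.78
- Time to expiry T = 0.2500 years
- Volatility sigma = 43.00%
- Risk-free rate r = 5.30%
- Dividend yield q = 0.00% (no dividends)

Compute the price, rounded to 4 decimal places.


d1 = (ln(S/K) + (r - q + 0.5*sigma^2) * T) / (sigma * sqrt(T)) = 0.69740465
d2 = d1 - sigma * sqrt(T) = 0.48240465
exp(-rT) = 0.98683739; exp(-qT) = 1.00000000
P = K * exp(-rT) * N(-d2) - S_0 * exp(-qT) * N(-d1)
N(-d1) = 0.24277480; N(-d2) = 0.31475926
P = 22.7800 * 0.98683739 * 0.31475926 - 25.5200 * 1.00000000 * 0.24277480 = 0.8802

Answer: Price = 0.8802


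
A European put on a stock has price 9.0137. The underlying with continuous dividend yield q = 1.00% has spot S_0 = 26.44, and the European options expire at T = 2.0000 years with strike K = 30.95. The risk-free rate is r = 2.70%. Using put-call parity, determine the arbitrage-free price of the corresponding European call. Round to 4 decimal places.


Answer: Call price = 5.6071

Derivation:
Put-call parity: C - P = S_0 * exp(-qT) - K * exp(-rT).
S_0 * exp(-qT) = 26.4400 * 0.98019867 = 25.91645292
K * exp(-rT) = 30.9500 * 0.94743211 = 29.32302370
C = P + S*exp(-qT) - K*exp(-rT)
C = 9.0137 + 25.91645292 - 29.32302370 = 5.6071


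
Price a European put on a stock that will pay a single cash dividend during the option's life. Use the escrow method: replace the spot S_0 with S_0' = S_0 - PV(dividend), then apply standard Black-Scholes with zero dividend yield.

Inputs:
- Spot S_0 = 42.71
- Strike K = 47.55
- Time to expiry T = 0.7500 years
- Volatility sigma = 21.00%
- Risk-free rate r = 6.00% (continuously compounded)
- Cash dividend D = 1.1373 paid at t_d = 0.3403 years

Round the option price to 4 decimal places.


PV(D) = D * exp(-r * t_d) = 1.1373 * 0.97978904 = 1.11431407
S_0' = S_0 - PV(D) = 42.7100 - 1.11431407 = 41.59568593
d1 = (ln(S_0'/K) + (r + sigma^2/2)*T) / (sigma*sqrt(T)) = -0.39726004
d2 = d1 - sigma*sqrt(T) = -0.57912538
exp(-rT) = 0.95599748
N(-d1) = 0.65441215; N(-d2) = 0.71874771
P = K * exp(-rT) * N(-d2) - S_0' * N(-d1) = 47.5500 * 0.95599748 * 0.71874771 - 41.59568593 * 0.65441215 = 5.4519

Answer: Price = 5.4519


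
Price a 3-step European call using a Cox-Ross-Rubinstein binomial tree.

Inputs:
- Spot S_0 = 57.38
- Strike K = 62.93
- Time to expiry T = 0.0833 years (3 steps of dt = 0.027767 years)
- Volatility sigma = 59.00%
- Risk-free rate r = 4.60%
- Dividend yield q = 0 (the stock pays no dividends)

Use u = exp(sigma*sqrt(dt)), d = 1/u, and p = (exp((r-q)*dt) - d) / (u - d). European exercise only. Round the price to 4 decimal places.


Answer: Price = V(0,0) = 1.7119

Derivation:
dt = T/N = 0.027767
u = exp(sigma*sqrt(dt)) = 1.103309; d = 1/u = 0.906365
p = (exp((r-q)*dt) - d) / (u - d) = 0.481931
Discount per step: exp(-r*dt) = 0.998724
Stock lattice S(k, i) with i counting down-moves:
  k=0: S(0,0) = 57.3800
  k=1: S(1,0) = 63.3079; S(1,1) = 52.0072
  k=2: S(2,0) = 69.8481; S(2,1) = 57.3800; S(2,2) = 47.1375
  k=3: S(3,0) = 77.0640; S(3,1) = 63.3079; S(3,2) = 52.0072; S(3,3) = 42.7237
Terminal payoffs V(N, i) = max(S_T - K, 0):
  V(3,0) = 14.134043; V(3,1) = 0.377859; V(3,2) = 0.000000; V(3,3) = 0.000000
Backward induction: V(k, i) = exp(-r*dt) * [p * V(k+1, i) + (1-p) * V(k+1, i+1)].
  V(2,0) = exp(-r*dt) * [p*14.134043 + (1-p)*0.377859] = 6.998445
  V(2,1) = exp(-r*dt) * [p*0.377859 + (1-p)*0.000000] = 0.181869
  V(2,2) = exp(-r*dt) * [p*0.000000 + (1-p)*0.000000] = 0.000000
  V(1,0) = exp(-r*dt) * [p*6.998445 + (1-p)*0.181869] = 3.462563
  V(1,1) = exp(-r*dt) * [p*0.181869 + (1-p)*0.000000] = 0.087537
  V(0,0) = exp(-r*dt) * [p*3.462563 + (1-p)*0.087537] = 1.711878


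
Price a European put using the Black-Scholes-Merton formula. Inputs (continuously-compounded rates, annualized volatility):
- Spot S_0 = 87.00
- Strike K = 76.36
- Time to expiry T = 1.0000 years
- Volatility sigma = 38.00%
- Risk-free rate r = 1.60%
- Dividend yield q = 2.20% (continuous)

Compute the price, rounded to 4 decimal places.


Answer: Price = 7.7281

Derivation:
d1 = (ln(S/K) + (r - q + 0.5*sigma^2) * T) / (sigma * sqrt(T)) = 0.51749768
d2 = d1 - sigma * sqrt(T) = 0.13749768
exp(-rT) = 0.98412732; exp(-qT) = 0.97824024
P = K * exp(-rT) * N(-d2) - S_0 * exp(-qT) * N(-d1)
N(-d1) = 0.30240439; N(-d2) = 0.44531871
P = 76.3600 * 0.98412732 * 0.44531871 - 87.0000 * 0.97824024 * 0.30240439 = 7.7281


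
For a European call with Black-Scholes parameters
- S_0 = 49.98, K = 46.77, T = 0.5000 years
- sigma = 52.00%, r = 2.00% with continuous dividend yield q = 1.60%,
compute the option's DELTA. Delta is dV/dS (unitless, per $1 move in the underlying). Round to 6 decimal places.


d1 = 0.3698194402; d2 = 0.0021239140
phi(d1) = 0.3725732030; exp(-qT) = 0.9920319148; exp(-rT) = 0.9900498337
N(d1) = 0.6442414853
Delta = exp(-qT) * N(d1) = 0.9920319148 * 0.6442414853 = 0.639108

Answer: Delta = 0.639108


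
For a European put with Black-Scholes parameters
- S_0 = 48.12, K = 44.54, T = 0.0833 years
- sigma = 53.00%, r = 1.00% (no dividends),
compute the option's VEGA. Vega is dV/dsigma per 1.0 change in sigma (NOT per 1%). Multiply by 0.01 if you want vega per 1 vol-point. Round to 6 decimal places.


Answer: Vega = 4.662846

Derivation:
d1 = 0.5873331230; d2 = 0.4343659043
phi(d1) = 0.3357398644; exp(-qT) = 1.0000000000; exp(-rT) = 0.9991673468
Vega = S * exp(-qT) * phi(d1) * sqrt(T) = 48.1200 * 1.0000000000 * 0.3357398644 * 0.2886173938 = 4.662846


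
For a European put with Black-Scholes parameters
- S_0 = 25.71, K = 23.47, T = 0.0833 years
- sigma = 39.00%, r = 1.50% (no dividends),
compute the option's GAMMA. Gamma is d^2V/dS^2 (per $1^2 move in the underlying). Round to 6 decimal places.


d1 = 0.8772280476; d2 = 0.7646672640
phi(d1) = 0.2715244585; exp(-qT) = 1.0000000000; exp(-rT) = 0.9987512803
Gamma = exp(-qT) * phi(d1) / (S * sigma * sqrt(T)) = 1.0000000000 * 0.2715244585 / (25.7100 * 0.3900 * 0.2886173938) = 0.093825

Answer: Gamma = 0.093825


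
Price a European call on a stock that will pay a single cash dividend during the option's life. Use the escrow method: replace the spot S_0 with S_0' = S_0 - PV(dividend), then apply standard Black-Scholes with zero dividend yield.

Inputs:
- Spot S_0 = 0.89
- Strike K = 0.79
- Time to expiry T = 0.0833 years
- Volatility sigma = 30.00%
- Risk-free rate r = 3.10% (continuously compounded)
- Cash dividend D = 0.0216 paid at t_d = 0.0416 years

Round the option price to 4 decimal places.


PV(D) = D * exp(-r * t_d) = 0.0216 * 0.99871123 = 0.02157216
S_0' = S_0 - PV(D) = 0.8900 - 0.02157216 = 0.86842784
d1 = (ln(S_0'/K) + (r + sigma^2/2)*T) / (sigma*sqrt(T)) = 1.16627699
d2 = d1 - sigma*sqrt(T) = 1.07969178
exp(-rT) = 0.99742103
N(d1) = 0.87824876; N(d2) = 0.85986027
C = S_0' * N(d1) - K * exp(-rT) * N(d2) = 0.86842784 * 0.87824876 - 0.7900 * 0.99742103 * 0.85986027 = 0.0852

Answer: Price = 0.0852


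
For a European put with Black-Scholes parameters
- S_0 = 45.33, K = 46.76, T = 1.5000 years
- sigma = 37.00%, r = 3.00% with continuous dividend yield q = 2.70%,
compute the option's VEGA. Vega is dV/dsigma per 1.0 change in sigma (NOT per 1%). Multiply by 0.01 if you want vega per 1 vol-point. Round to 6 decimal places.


Answer: Vega = 20.971332

Derivation:
d1 = 0.1679686358; d2 = -0.2851869666
phi(d1) = 0.3933540176; exp(-qT) = 0.9603091645; exp(-rT) = 0.9559974818
Vega = S * exp(-qT) * phi(d1) * sqrt(T) = 45.3300 * 0.9603091645 * 0.3933540176 * 1.2247448714 = 20.971332


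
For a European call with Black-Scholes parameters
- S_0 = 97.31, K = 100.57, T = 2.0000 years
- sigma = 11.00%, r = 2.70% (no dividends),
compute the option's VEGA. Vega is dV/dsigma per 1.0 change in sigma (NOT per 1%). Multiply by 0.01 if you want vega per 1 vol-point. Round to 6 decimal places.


d1 = 0.2130818483; d2 = 0.0575183565
phi(d1) = 0.3899875473; exp(-qT) = 1.0000000000; exp(-rT) = 0.9474321065
Vega = S * exp(-qT) * phi(d1) * sqrt(T) = 97.3100 * 1.0000000000 * 0.3899875473 * 1.4142135624 = 53.668964

Answer: Vega = 53.668964


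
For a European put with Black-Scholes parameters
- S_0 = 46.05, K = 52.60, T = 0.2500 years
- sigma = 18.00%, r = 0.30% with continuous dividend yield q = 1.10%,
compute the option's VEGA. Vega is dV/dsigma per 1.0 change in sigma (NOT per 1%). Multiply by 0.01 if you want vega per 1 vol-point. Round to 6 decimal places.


Answer: Vega = 3.179003

Derivation:
d1 = -1.4548706338; d2 = -1.5448706338
phi(d1) = 0.1384476762; exp(-qT) = 0.9972537778; exp(-rT) = 0.9992502812
Vega = S * exp(-qT) * phi(d1) * sqrt(T) = 46.0500 * 0.9972537778 * 0.1384476762 * 0.5000000000 = 3.179003


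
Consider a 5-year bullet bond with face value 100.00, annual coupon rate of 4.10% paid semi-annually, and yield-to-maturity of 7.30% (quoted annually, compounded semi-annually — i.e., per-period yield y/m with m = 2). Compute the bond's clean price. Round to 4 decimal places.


Answer: Price = 86.7935

Derivation:
Coupon per period c = face * coupon_rate / m = 2.050000
Periods per year m = 2; per-period yield y/m = 0.036500
Number of cashflows N = 10
Cashflows (t years, CF_t, discount factor 1/(1+y/m)^(m*t), PV):
  t = 0.5000: CF_t = 2.050000, DF = 0.964785, PV = 1.977810
  t = 1.0000: CF_t = 2.050000, DF = 0.930811, PV = 1.908162
  t = 1.5000: CF_t = 2.050000, DF = 0.898033, PV = 1.840967
  t = 2.0000: CF_t = 2.050000, DF = 0.866409, PV = 1.776138
  t = 2.5000: CF_t = 2.050000, DF = 0.835898, PV = 1.713592
  t = 3.0000: CF_t = 2.050000, DF = 0.806462, PV = 1.653248
  t = 3.5000: CF_t = 2.050000, DF = 0.778063, PV = 1.595029
  t = 4.0000: CF_t = 2.050000, DF = 0.750664, PV = 1.538861
  t = 4.5000: CF_t = 2.050000, DF = 0.724230, PV = 1.484671
  t = 5.0000: CF_t = 102.050000, DF = 0.698726, PV = 71.304994
Price P = sum_t PV_t = 86.793471


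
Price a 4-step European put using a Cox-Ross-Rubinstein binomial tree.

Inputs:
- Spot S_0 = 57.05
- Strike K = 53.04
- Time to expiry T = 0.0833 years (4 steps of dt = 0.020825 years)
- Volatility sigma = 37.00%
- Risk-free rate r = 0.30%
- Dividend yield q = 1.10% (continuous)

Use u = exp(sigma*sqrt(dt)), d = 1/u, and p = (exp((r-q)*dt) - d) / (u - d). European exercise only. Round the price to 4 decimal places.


dt = T/N = 0.020825
u = exp(sigma*sqrt(dt)) = 1.054845; d = 1/u = 0.948006
p = (exp((r-q)*dt) - d) / (u - d) = 0.485095
Discount per step: exp(-r*dt) = 0.999938
Stock lattice S(k, i) with i counting down-moves:
  k=0: S(0,0) = 57.0500
  k=1: S(1,0) = 60.1789; S(1,1) = 54.0838
  k=2: S(2,0) = 63.4795; S(2,1) = 57.0500; S(2,2) = 51.2717
  k=3: S(3,0) = 66.9610; S(3,1) = 60.1789; S(3,2) = 54.0838; S(3,3) = 48.6059
  k=4: S(4,0) = 70.6335; S(4,1) = 63.4795; S(4,2) = 57.0500; S(4,3) = 51.2717; S(4,4) = 46.0787
Terminal payoffs V(N, i) = max(K - S_T, 0):
  V(4,0) = 0.000000; V(4,1) = 0.000000; V(4,2) = 0.000000; V(4,3) = 1.768264; V(4,4) = 6.961282
Backward induction: V(k, i) = exp(-r*dt) * [p * V(k+1, i) + (1-p) * V(k+1, i+1)].
  V(3,0) = exp(-r*dt) * [p*0.000000 + (1-p)*0.000000] = 0.000000
  V(3,1) = exp(-r*dt) * [p*0.000000 + (1-p)*0.000000] = 0.000000
  V(3,2) = exp(-r*dt) * [p*0.000000 + (1-p)*1.768264] = 0.910431
  V(3,3) = exp(-r*dt) * [p*1.768264 + (1-p)*6.961282] = 4.441895
  V(2,0) = exp(-r*dt) * [p*0.000000 + (1-p)*0.000000] = 0.000000
  V(2,1) = exp(-r*dt) * [p*0.000000 + (1-p)*0.910431] = 0.468756
  V(2,2) = exp(-r*dt) * [p*0.910431 + (1-p)*4.441895] = 2.728628
  V(1,0) = exp(-r*dt) * [p*0.000000 + (1-p)*0.468756] = 0.241349
  V(1,1) = exp(-r*dt) * [p*0.468756 + (1-p)*2.728628] = 1.632272
  V(0,0) = exp(-r*dt) * [p*0.241349 + (1-p)*1.632272] = 0.957482

Answer: Price = V(0,0) = 0.9575


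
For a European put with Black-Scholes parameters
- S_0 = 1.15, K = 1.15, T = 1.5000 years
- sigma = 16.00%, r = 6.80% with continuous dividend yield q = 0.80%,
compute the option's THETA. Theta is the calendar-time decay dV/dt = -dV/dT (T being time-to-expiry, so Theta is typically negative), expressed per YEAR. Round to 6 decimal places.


Answer: Theta = -0.002629

Derivation:
d1 = 0.5572589165; d2 = 0.3612997371
phi(d1) = 0.3415684150; exp(-qT) = 0.9880717129; exp(-rT) = 0.9030295517
Theta = -S*exp(-qT)*phi(d1)*sigma/(2*sqrt(T)) + r*K*exp(-rT)*N(-d2) - q*S*exp(-qT)*N(-d1)
N(-d1) = 0.2886752705; N(-d2) = 0.3589376951; sqrt(T) = 1.2247448714
Term 1 = -1.1500 * 0.9880717129 * 0.3415684150 * 0.1600 / (2 * 1.2247448714) = -0.0253517748
Term 2 = 0.0680 * 1.1500 * 0.9030295517 * 0.3589376951 = 0.0253470712
Term 3 = -0.0080 * 1.1500 * 0.9880717129 * 0.2886752705 = -0.0026241332
Theta = -0.0253517748 + (0.0253470712) + (-0.0026241332) = -0.002629


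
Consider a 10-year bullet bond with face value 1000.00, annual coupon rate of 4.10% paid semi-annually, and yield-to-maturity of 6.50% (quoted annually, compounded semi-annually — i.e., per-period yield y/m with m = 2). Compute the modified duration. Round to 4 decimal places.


Answer: Modified duration = 7.8396

Derivation:
Coupon per period c = face * coupon_rate / m = 20.500000
Periods per year m = 2; per-period yield y/m = 0.032500
Number of cashflows N = 20
Cashflows (t years, CF_t, discount factor 1/(1+y/m)^(m*t), PV):
  t = 0.5000: CF_t = 20.500000, DF = 0.968523, PV = 19.854722
  t = 1.0000: CF_t = 20.500000, DF = 0.938037, PV = 19.229755
  t = 1.5000: CF_t = 20.500000, DF = 0.908510, PV = 18.624460
  t = 2.0000: CF_t = 20.500000, DF = 0.879913, PV = 18.038218
  t = 2.5000: CF_t = 20.500000, DF = 0.852216, PV = 17.470429
  t = 3.0000: CF_t = 20.500000, DF = 0.825391, PV = 16.920512
  t = 3.5000: CF_t = 20.500000, DF = 0.799410, PV = 16.387905
  t = 4.0000: CF_t = 20.500000, DF = 0.774247, PV = 15.872063
  t = 4.5000: CF_t = 20.500000, DF = 0.749876, PV = 15.372458
  t = 5.0000: CF_t = 20.500000, DF = 0.726272, PV = 14.888579
  t = 5.5000: CF_t = 20.500000, DF = 0.703411, PV = 14.419932
  t = 6.0000: CF_t = 20.500000, DF = 0.681270, PV = 13.966035
  t = 6.5000: CF_t = 20.500000, DF = 0.659826, PV = 13.526426
  t = 7.0000: CF_t = 20.500000, DF = 0.639056, PV = 13.100655
  t = 7.5000: CF_t = 20.500000, DF = 0.618941, PV = 12.688286
  t = 8.0000: CF_t = 20.500000, DF = 0.599458, PV = 12.288897
  t = 8.5000: CF_t = 20.500000, DF = 0.580589, PV = 11.902079
  t = 9.0000: CF_t = 20.500000, DF = 0.562314, PV = 11.527437
  t = 9.5000: CF_t = 20.500000, DF = 0.544614, PV = 11.164588
  t = 10.0000: CF_t = 1020.500000, DF = 0.527471, PV = 538.284411
Price P = sum_t PV_t = 825.527846
First compute Macaulay numerator sum_t t * PV_t:
  t * PV_t at t = 0.5000: 9.927361
  t * PV_t at t = 1.0000: 19.229755
  t * PV_t at t = 1.5000: 27.936689
  t * PV_t at t = 2.0000: 36.076435
  t * PV_t at t = 2.5000: 43.676071
  t * PV_t at t = 3.0000: 50.761536
  t * PV_t at t = 3.5000: 57.357668
  t * PV_t at t = 4.0000: 63.488252
  t * PV_t at t = 4.5000: 69.176061
  t * PV_t at t = 5.0000: 74.442896
  t * PV_t at t = 5.5000: 79.309623
  t * PV_t at t = 6.0000: 83.796212
  t * PV_t at t = 6.5000: 87.921772
  t * PV_t at t = 7.0000: 91.704586
  t * PV_t at t = 7.5000: 95.162144
  t * PV_t at t = 8.0000: 98.311174
  t * PV_t at t = 8.5000: 101.167673
  t * PV_t at t = 9.0000: 103.746937
  t * PV_t at t = 9.5000: 106.063589
  t * PV_t at t = 10.0000: 5382.844109
Macaulay duration D = 6682.100545 / 825.527846 = 8.094337
Modified duration = D / (1 + y/m) = 8.094337 / (1 + 0.032500) = 7.839552


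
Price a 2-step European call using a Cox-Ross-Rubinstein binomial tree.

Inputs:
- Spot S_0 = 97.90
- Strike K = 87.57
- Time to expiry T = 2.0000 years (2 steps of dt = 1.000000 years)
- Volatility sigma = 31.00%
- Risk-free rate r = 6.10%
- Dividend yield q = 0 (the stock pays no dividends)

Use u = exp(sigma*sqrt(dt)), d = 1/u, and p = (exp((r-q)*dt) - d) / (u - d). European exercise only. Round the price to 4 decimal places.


dt = T/N = 1.000000
u = exp(sigma*sqrt(dt)) = 1.363425; d = 1/u = 0.733447
p = (exp((r-q)*dt) - d) / (u - d) = 0.522958
Discount per step: exp(-r*dt) = 0.940823
Stock lattice S(k, i) with i counting down-moves:
  k=0: S(0,0) = 97.9000
  k=1: S(1,0) = 133.4793; S(1,1) = 71.8045
  k=2: S(2,0) = 181.9891; S(2,1) = 97.9000; S(2,2) = 52.6648
Terminal payoffs V(N, i) = max(S_T - K, 0):
  V(2,0) = 94.419055; V(2,1) = 10.330000; V(2,2) = 0.000000
Backward induction: V(k, i) = exp(-r*dt) * [p * V(k+1, i) + (1-p) * V(k+1, i+1)].
  V(1,0) = exp(-r*dt) * [p*94.419055 + (1-p)*10.330000] = 51.091428
  V(1,1) = exp(-r*dt) * [p*10.330000 + (1-p)*0.000000] = 5.082472
  V(0,0) = exp(-r*dt) * [p*51.091428 + (1-p)*5.082472] = 27.418611

Answer: Price = V(0,0) = 27.4186


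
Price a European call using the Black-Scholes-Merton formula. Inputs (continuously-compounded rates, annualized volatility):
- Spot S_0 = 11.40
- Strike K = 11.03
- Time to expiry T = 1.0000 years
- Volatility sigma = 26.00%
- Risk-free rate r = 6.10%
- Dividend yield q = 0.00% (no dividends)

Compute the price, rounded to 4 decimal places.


d1 = (ln(S/K) + (r - q + 0.5*sigma^2) * T) / (sigma * sqrt(T)) = 0.49151739
d2 = d1 - sigma * sqrt(T) = 0.23151739
exp(-rT) = 0.94082324; exp(-qT) = 1.00000000
C = S_0 * exp(-qT) * N(d1) - K * exp(-rT) * N(d2)
N(d1) = 0.68846972; N(d2) = 0.59154356
C = 11.4000 * 1.00000000 * 0.68846972 - 11.0300 * 0.94082324 * 0.59154356 = 1.7099

Answer: Price = 1.7099


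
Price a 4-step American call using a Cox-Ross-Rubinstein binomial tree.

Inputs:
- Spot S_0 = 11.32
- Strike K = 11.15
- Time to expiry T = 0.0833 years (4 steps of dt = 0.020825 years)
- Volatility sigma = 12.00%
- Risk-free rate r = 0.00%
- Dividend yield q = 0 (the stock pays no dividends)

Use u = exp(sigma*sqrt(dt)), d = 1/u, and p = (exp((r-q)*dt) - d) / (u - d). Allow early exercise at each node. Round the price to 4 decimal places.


dt = T/N = 0.020825
u = exp(sigma*sqrt(dt)) = 1.017468; d = 1/u = 0.982832
p = (exp((r-q)*dt) - d) / (u - d) = 0.495671
Discount per step: exp(-r*dt) = 1.000000
Stock lattice S(k, i) with i counting down-moves:
  k=0: S(0,0) = 11.3200
  k=1: S(1,0) = 11.5177; S(1,1) = 11.1257
  k=2: S(2,0) = 11.7189; S(2,1) = 11.3200; S(2,2) = 10.9347
  k=3: S(3,0) = 11.9236; S(3,1) = 11.5177; S(3,2) = 11.1257; S(3,3) = 10.7469
  k=4: S(4,0) = 12.1319; S(4,1) = 11.7189; S(4,2) = 11.3200; S(4,3) = 10.9347; S(4,4) = 10.5624
Terminal payoffs V(N, i) = max(S_T - K, 0):
  V(4,0) = 0.981911; V(4,1) = 0.568926; V(4,2) = 0.170000; V(4,3) = 0.000000; V(4,4) = 0.000000
Backward induction: V(k, i) = exp(-r*dt) * [p * V(k+1, i) + (1-p) * V(k+1, i+1)]; then take max(V_cont, immediate exercise) for American.
  V(3,0) = exp(-r*dt) * [p*0.981911 + (1-p)*0.568926] = 0.773631; exercise = 0.773631; V(3,0) = max -> 0.773631
  V(3,1) = exp(-r*dt) * [p*0.568926 + (1-p)*0.170000] = 0.367736; exercise = 0.367736; V(3,1) = max -> 0.367736
  V(3,2) = exp(-r*dt) * [p*0.170000 + (1-p)*0.000000] = 0.084264; exercise = 0.000000; V(3,2) = max -> 0.084264
  V(3,3) = exp(-r*dt) * [p*0.000000 + (1-p)*0.000000] = 0.000000; exercise = 0.000000; V(3,3) = max -> 0.000000
  V(2,0) = exp(-r*dt) * [p*0.773631 + (1-p)*0.367736] = 0.568926; exercise = 0.568926; V(2,0) = max -> 0.568926
  V(2,1) = exp(-r*dt) * [p*0.367736 + (1-p)*0.084264] = 0.224773; exercise = 0.170000; V(2,1) = max -> 0.224773
  V(2,2) = exp(-r*dt) * [p*0.084264 + (1-p)*0.000000] = 0.041767; exercise = 0.000000; V(2,2) = max -> 0.041767
  V(1,0) = exp(-r*dt) * [p*0.568926 + (1-p)*0.224773] = 0.395360; exercise = 0.367736; V(1,0) = max -> 0.395360
  V(1,1) = exp(-r*dt) * [p*0.224773 + (1-p)*0.041767] = 0.132478; exercise = 0.000000; V(1,1) = max -> 0.132478
  V(0,0) = exp(-r*dt) * [p*0.395360 + (1-p)*0.132478] = 0.262781; exercise = 0.170000; V(0,0) = max -> 0.262781

Answer: Price = V(0,0) = 0.2628
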